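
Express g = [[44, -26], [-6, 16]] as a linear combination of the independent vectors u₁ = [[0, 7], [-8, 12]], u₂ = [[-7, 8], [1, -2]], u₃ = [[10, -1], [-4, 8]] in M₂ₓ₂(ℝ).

g = -u₁ - 2u₂ + 3u₃

Work in coordinates with respect to the standard basis {E₁₁, E₁₂, E₂₁, E₂₂}.
Solve the system with u₁, u₂, u₃ as columns and g as the right-hand side.
Back-substitution yields (a₁, a₂, a₃) = (-1, -2, 3).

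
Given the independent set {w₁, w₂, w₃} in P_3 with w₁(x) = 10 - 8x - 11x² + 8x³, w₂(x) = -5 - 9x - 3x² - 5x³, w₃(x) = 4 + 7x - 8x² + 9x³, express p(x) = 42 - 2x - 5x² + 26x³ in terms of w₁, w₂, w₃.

Work in coordinates with respect to the standard basis {1, x, …, x³}.
Set up the augmented matrix [w₁ | w₂ | w₃ | p] and row-reduce.
Back-substitution yields (a₁, a₂, a₃) = (3, -4, -2).

p = 3w₁ - 4w₂ - 2w₃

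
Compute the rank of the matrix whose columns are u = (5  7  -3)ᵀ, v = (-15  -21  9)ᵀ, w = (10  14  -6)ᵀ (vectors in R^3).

1

Put the 3×3 matrix [u|v|w] into echelon form.
The echelon form has 1 nonzero row, so the rank is 1.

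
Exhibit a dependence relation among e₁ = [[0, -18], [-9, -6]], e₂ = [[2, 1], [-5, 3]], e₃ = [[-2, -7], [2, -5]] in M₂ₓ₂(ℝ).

Take coordinates with respect to {E₁₁, E₁₂, E₂₁, E₂₂}.
Write the vectors as columns of a matrix and find a nonzero vector in its null space.
The free variable yields coefficients (1, -3, -3) (any nonzero multiple also works).

e₁ - 3e₂ - 3e₃ = 0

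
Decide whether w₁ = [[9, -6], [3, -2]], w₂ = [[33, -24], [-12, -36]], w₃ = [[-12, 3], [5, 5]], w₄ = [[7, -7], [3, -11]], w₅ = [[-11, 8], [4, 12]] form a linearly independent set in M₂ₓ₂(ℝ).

linearly dependent

Write each element as a coordinate vector in ℝ⁴ using {E₁₁, E₁₂, E₂₁, E₂₂}.
There are 5 vectors in a 4-dimensional space, so they cannot be linearly independent.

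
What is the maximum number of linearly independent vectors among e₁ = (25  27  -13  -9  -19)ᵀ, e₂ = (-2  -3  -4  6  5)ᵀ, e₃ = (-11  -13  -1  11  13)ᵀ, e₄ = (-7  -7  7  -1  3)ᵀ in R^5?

Row-reduce the 4×5 matrix with these as rows.
Reduction leaves 2 leading entries, giving rank 2.

2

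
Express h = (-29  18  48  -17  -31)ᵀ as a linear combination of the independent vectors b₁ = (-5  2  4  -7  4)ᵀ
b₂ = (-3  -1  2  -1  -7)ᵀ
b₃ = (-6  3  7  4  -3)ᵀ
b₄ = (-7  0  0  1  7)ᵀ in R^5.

Set up the augmented matrix [b₁ | b₂ | b₃ | b₄ | h] and row-reduce.
Row-reducing the augmented matrix gives the unique coefficients (α₁, …, α₄) = (4, 2, 4, -3).

h = 4b₁ + 2b₂ + 4b₃ - 3b₄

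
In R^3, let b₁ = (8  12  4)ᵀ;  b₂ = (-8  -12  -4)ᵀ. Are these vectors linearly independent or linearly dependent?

Place the vectors as rows of a 2×3 matrix and reduce to echelon form.
The reduction yields 1 nonzero row, so the rank is 1.
Since rank 1 < 2, the set is linearly dependent.
Indeed b₁ + b₂ = 0.

linearly dependent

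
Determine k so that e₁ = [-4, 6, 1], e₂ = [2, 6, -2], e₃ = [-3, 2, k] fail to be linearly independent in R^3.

k = 7/6

The set is linearly dependent precisely when det[e₁; e₂; e₃] = 0.
The determinant works out to 42 - 36*k.
This vanishes exactly when k = 7/6.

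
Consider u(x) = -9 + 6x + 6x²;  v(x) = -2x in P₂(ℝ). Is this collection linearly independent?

linearly independent

Take coordinates with respect to the standard basis {1, x, x²}.
Row-reduce the matrix whose columns are u, v.
The reduction yields 2 nonzero rows, so the rank is 2.
Since rank = 2 (the number of vectors), the set is linearly independent.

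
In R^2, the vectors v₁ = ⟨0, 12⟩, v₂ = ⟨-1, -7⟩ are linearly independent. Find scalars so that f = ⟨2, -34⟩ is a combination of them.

f = -4v₁ - 2v₂

Write f = a₁v₁ + a₂v₂ and equate components.
The system has the unique solution (a₁, a₂) = (-4, -2).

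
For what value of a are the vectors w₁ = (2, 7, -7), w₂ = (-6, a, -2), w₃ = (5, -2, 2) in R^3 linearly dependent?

a = 2

The set is linearly dependent precisely when det[w₁; w₂; w₃] = 0.
The determinant works out to 39*a - 78.
Setting this to zero gives a = 2.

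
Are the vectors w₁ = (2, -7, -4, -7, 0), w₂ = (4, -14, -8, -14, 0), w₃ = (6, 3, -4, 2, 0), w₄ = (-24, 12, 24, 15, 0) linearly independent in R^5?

linearly dependent

Row-reduce the matrix whose columns are w₁, w₂, w₃, w₄.
The reduction yields 2 nonzero rows, so the rank is 2.
Since rank 2 < 4, the set is linearly dependent.
Indeed 2w₁ - w₂ = 0.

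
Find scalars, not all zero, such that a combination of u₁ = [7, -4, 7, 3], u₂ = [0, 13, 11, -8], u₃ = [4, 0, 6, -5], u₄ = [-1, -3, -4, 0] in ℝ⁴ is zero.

u₁ + u₂ - u₃ + 3u₄ = 0

Row-reduce the matrix with u₁, u₂, u₃, u₄ as columns; the null space gives the coefficients.
A generator of the null space is (1, 1, -1, 3).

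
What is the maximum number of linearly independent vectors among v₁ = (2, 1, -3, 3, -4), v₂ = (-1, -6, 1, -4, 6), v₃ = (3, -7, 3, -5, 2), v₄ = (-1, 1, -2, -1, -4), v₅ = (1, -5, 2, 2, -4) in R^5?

5

Put the 5×5 matrix [v₁|v₂|v₃|v₄|v₅] into echelon form.
Reduction leaves 5 leading entries, giving rank 5.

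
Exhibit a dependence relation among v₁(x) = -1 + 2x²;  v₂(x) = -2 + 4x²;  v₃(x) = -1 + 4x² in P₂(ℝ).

Take coordinates with respect to {1, x, x²}.
Row-reduce the matrix with v₁, v₂, v₃ as columns; the null space gives the coefficients.
A generator of the null space is (2, -1, 0).

2v₁ - v₂ = 0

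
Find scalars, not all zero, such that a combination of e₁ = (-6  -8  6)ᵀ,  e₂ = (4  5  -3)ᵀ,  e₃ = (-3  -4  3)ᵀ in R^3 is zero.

Write the vectors as columns of a matrix and find a nonzero vector in its null space.
One solution (up to scaling) is (1, 0, -2).

e₁ - 2e₃ = 0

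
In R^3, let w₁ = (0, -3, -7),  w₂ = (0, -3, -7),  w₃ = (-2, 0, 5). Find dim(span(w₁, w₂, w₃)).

Apply Gaussian elimination to the matrix whose rows are w₁, w₂, w₃.
The echelon form has 2 nonzero rows, so the rank is 2.

2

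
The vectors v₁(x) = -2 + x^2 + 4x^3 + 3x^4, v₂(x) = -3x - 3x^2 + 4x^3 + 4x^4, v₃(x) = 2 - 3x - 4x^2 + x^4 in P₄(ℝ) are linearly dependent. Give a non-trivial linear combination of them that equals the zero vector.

Pass to coordinate vectors relative to the basis {1, x, …, x^4}.
Write the vectors as columns of a matrix and find a nonzero vector in its null space.
One solution (up to scaling) is (1, -1, 1).

v₁ - v₂ + v₃ = 0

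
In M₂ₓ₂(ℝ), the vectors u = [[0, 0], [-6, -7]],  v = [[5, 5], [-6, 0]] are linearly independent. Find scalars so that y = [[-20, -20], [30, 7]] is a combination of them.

Identify each element with its coordinate vector in ℝ⁴ via {E₁₁, E₁₂, E₂₁, E₂₂}.
Since u, v are independent, the coefficients expressing y are uniquely determined by a linear system.
Row-reducing the augmented matrix gives the unique coefficients (c₁, c₂) = (-1, -4).

y = -u - 4v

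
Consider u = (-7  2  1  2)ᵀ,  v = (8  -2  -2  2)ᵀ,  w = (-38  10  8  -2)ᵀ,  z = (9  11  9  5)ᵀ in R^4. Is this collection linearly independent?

linearly dependent

The matrix [u|v|w|z] has determinant 0.
A zero determinant means the columns are linearly dependent.
Indeed 2u - 3v - w = 0.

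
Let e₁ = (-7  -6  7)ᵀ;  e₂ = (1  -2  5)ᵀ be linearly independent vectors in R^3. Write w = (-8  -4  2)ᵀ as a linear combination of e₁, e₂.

Solve the system with e₁, e₂ as columns and w as the right-hand side.
Back-substitution yields (c₁, c₂) = (1, -1).

w = e₁ - e₂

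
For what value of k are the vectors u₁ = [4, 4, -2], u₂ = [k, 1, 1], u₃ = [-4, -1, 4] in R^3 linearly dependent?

The vectors are dependent exactly when the determinant of the matrix with rows u₁, u₂, u₃ vanishes.
The determinant works out to -14*k - 4.
Setting this to zero gives k = -2/7.

k = -2/7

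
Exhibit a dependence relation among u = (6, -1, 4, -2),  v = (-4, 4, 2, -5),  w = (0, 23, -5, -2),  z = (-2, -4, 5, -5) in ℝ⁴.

Write the vectors as columns of a matrix and find a nonzero vector in its null space.
A generator of the null space is (1, 3, -1, -3).

u + 3v - w - 3z = 0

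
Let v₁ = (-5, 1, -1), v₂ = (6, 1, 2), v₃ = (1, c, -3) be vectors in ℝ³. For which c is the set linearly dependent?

c = -9

The vectors are dependent exactly when the determinant of the matrix with rows v₁, v₂, v₃ vanishes.
The determinant works out to 4*c + 36.
Setting this to zero gives c = -9.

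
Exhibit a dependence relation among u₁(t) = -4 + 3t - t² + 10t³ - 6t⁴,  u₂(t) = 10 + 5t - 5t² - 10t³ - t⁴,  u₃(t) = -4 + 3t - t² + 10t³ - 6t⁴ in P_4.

Pass to coordinate vectors relative to the basis {1, t, …, t⁴}.
Write the vectors as columns of a matrix and find a nonzero vector in its null space.
The free variable yields coefficients (1, 0, -1) (any nonzero multiple also works).

u₁ - u₃ = 0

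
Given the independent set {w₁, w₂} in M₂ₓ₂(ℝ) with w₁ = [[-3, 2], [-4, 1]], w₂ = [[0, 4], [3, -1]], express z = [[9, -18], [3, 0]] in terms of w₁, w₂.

z = -3w₁ - 3w₂

Identify each element with its coordinate vector in ℝ⁴ via {E₁₁, E₁₂, E₂₁, E₂₂}.
Write z = a₁w₁ + a₂w₂ and equate components.
The system has the unique solution (a₁, a₂) = (-3, -3).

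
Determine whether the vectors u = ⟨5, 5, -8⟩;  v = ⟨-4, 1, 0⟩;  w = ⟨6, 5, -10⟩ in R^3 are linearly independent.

Row-reduce the matrix whose columns are u, v, w.
The reduction yields 3 nonzero rows, so the rank is 3.
Since rank = 3 (the number of vectors), the set is linearly independent.

linearly independent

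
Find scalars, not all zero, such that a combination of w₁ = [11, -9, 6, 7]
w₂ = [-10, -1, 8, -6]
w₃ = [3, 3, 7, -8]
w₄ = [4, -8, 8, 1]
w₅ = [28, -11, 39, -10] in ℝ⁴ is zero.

3w₁ + w₂ + 3w₃ - w₄ - w₅ = 0

Set up α₁w₁ + … + α₅w₅ = 0 and solve the homogeneous system.
A generator of the null space is (3, 1, 3, -1, -1).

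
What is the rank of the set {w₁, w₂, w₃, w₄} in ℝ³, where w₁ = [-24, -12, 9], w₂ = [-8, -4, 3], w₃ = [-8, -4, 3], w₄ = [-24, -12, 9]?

rank 1

Put the 3×4 matrix [w₁|w₂|w₃|w₄] into echelon form.
There is 1 pivot column, so rank = 1.
(With 4 elements in a 3-dimensional space the rank is at most 3.)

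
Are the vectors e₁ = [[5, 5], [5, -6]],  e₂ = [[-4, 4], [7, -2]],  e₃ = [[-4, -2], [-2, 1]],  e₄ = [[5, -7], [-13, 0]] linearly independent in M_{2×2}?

linearly dependent

Write each element as a coordinate vector in ℝ⁴ using {E₁₁, E₁₂, E₂₁, E₂₂}.
Place the vectors as rows of a 4×4 matrix and reduce to echelon form.
The reduction yields 3 nonzero rows, so the rank is 3.
Since rank 3 < 4, the set is linearly dependent.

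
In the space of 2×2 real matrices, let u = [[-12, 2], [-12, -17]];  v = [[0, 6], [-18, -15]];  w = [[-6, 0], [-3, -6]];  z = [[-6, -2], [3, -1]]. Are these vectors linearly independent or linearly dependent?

Take coordinates with respect to the standard basis {E₁₁, E₁₂, E₂₁, E₂₂}.
The matrix [u|v|w|z] has determinant 0.
A zero determinant means the columns are linearly dependent.

linearly dependent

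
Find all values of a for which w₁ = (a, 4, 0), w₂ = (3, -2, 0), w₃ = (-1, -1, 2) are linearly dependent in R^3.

Dependence holds iff the 3×3 matrix [w₁ w₂ w₃] is singular.
Expanding, det = -4*a - 24.
This vanishes exactly when a = -6.

a = -6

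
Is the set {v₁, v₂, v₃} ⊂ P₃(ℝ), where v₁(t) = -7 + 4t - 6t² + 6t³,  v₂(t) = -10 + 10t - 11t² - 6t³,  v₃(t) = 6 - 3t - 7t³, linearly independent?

Take coordinates with respect to the standard basis {1, t, …, t³}.
Place the vectors as rows of a 3×4 matrix and reduce to echelon form.
The reduction yields 3 nonzero rows, so the rank is 3.
Since rank = 3 (the number of vectors), the set is linearly independent.

linearly independent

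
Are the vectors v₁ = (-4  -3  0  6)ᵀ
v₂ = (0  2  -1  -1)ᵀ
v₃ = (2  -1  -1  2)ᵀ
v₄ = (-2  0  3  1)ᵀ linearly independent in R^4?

The matrix [v₁|v₂|v₃|v₄] has determinant 90.
A nonzero determinant means the columns are linearly independent.

linearly independent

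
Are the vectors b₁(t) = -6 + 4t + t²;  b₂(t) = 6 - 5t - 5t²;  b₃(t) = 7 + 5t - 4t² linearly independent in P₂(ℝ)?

linearly independent

Write each element as a coordinate vector in ℝ³ using {1, t, t²}.
Row-reduce the matrix whose columns are b₁, b₂, b₃.
The reduction yields 3 nonzero rows, so the rank is 3.
Since rank = 3 (the number of vectors), the set is linearly independent.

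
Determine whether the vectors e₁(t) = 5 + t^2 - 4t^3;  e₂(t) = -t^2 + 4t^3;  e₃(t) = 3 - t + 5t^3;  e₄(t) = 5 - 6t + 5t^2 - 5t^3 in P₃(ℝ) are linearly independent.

linearly independent

Write each element as a coordinate vector in ℝ⁴ using {1, t, …, t^3}.
Form the 4×4 matrix with these as columns; its determinant is 75.
A nonzero determinant means the columns are linearly independent.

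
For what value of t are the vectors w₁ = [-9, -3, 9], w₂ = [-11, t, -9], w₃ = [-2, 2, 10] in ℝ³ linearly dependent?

t = -31/3

Dependence holds iff the 3×3 matrix [w₁ w₂ w₃] is singular.
The determinant works out to -72*t - 744.
Solving -72*t - 744 = 0 yields t = -31/3.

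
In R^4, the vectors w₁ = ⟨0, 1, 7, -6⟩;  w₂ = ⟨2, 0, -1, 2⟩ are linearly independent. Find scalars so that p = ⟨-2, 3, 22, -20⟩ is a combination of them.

Set up the augmented matrix [w₁ | w₂ | p] and row-reduce.
Row-reducing the augmented matrix gives the unique coefficients (a₁, a₂) = (3, -1).

p = 3w₁ - w₂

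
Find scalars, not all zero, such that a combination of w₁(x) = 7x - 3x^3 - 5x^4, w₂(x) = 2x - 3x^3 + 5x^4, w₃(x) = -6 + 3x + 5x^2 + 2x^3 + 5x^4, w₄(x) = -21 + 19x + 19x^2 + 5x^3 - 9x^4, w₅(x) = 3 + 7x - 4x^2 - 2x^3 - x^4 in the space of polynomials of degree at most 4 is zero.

3w₁ - 2w₂ + 3w₃ - w₄ - w₅ = 0

Pass to coordinate vectors relative to the basis {1, x, …, x^4}.
Set up α₁w₁ + … + α₅w₅ = 0 and solve the homogeneous system.
The free variable yields coefficients (3, -2, 3, -1, -1) (any nonzero multiple also works).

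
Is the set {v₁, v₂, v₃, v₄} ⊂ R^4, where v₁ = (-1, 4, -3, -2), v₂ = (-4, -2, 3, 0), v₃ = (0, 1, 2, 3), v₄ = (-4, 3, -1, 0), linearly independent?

linearly independent

The matrix [v₁|v₂|v₃|v₄] has determinant 103.
A nonzero determinant means the columns are linearly independent.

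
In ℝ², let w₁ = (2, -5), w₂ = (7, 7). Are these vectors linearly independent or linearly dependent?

Row-reduce the matrix whose columns are w₁, w₂.
The reduction yields 2 nonzero rows, so the rank is 2.
Since rank = 2 (the number of vectors), the set is linearly independent.

linearly independent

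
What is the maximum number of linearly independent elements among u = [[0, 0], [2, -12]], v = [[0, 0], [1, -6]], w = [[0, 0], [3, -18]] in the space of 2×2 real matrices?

Pass to coordinate vectors with respect to the basis {E₁₁, E₁₂, E₂₁, E₂₂}.
Apply Gaussian elimination to the matrix whose rows are u, v, w.
The echelon form has 1 nonzero row, so the rank is 1.

1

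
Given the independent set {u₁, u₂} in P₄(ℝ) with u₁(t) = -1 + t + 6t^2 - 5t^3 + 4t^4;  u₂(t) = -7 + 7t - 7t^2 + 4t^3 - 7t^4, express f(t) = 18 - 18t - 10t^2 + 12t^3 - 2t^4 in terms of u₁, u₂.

f = -4u₁ - 2u₂

Take coordinate vectors relative to {1, t, …, t^4}.
Set up the augmented matrix [u₁ | u₂ | f] and row-reduce.
Back-substitution yields (c₁, c₂) = (-4, -2).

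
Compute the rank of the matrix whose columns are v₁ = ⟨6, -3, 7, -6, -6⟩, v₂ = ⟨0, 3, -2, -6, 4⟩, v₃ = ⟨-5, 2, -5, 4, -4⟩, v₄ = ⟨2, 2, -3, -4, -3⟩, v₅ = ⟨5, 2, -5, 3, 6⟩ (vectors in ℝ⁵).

Form the matrix with v₁, v₂, v₃, v₄, v₅ as columns and reduce.
Reduction leaves 5 leading entries, giving rank 5.

5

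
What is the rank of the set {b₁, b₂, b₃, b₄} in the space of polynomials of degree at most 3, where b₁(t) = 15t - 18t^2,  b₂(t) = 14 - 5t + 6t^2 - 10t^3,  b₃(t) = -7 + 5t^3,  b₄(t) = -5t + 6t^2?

rank 2

Use coordinates relative to {1, t, …, t^3}.
Apply Gaussian elimination to the matrix whose rows are b₁, b₂, b₃, b₄.
The echelon form has 2 nonzero rows, so the rank is 2.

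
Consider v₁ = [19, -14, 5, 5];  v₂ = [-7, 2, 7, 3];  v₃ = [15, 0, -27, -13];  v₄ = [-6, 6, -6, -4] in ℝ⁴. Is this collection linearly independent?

Form the 4×4 matrix with these as columns; its determinant is 0.
A zero determinant means the columns are linearly dependent.

linearly dependent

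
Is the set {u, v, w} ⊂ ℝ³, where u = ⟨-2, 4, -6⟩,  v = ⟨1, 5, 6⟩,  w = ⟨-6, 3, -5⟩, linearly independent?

Form the 3×3 matrix with these as columns; its determinant is -236.
A nonzero determinant means the columns are linearly independent.

linearly independent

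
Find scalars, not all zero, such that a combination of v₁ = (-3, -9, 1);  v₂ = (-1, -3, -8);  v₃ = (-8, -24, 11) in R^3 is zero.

3v₁ - v₂ - v₃ = 0

Set up α₁v₁ + … + α₃v₃ = 0 and solve the homogeneous system.
A generator of the null space is (3, -1, -1).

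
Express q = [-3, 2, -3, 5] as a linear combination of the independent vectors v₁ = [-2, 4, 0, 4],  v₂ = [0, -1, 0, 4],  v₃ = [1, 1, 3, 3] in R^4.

q = v₁ + v₂ - v₃

Solve the system with v₁, v₂, v₃ as columns and q as the right-hand side.
The system has the unique solution (a₁, a₂, a₃) = (1, 1, -1).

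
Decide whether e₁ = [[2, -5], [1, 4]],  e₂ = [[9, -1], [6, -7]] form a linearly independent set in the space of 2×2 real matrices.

linearly independent

Write each element as a coordinate vector in ℝ⁴ using {E₁₁, E₁₂, E₂₁, E₂₂}.
Place the vectors as rows of a 2×4 matrix and reduce to echelon form.
The reduction yields 2 nonzero rows, so the rank is 2.
Since rank = 2 (the number of vectors), the set is linearly independent.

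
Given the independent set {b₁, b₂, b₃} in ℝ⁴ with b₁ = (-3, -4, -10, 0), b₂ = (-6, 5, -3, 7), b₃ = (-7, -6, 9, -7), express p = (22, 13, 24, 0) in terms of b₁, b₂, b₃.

Write p = a₁b₁ + … + a₃b₃ and equate components.
Row-reducing the augmented matrix gives the unique coefficients (a₁, a₂, a₃) = (-3, -1, -1).

p = -3b₁ - b₂ - b₃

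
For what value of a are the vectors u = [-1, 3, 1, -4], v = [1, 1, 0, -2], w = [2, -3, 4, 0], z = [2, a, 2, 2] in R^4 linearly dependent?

a = -7/2

The vectors are dependent exactly when the determinant of the matrix with rows u, v, w, z vanishes.
Expanding, det = -28*a - 98.
Setting this to zero gives a = -7/2.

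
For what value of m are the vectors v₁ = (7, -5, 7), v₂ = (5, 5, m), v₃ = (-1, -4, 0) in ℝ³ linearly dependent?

The vectors are dependent exactly when the determinant of the matrix with rows v₁, v₂, v₃ vanishes.
Expanding, det = 33*m - 105.
Setting this to zero gives m = 35/11.

m = 35/11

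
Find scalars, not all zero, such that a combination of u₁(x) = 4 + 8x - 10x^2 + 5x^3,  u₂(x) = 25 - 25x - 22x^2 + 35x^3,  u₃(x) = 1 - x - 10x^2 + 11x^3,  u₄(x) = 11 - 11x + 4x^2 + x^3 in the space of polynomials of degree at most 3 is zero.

u₂ - 3u₃ - 2u₄ = 0

Write each element as a vector in ℝ⁴ using {1, x, …, x^3}.
Row-reduce the matrix with u₁, u₂, u₃, u₄ as columns; the null space gives the coefficients.
One solution (up to scaling) is (0, 1, -3, -2).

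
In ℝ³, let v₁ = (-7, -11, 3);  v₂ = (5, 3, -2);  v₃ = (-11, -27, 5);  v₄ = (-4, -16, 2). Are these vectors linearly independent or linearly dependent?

There are 4 vectors in a 3-dimensional space, so they cannot be linearly independent.

linearly dependent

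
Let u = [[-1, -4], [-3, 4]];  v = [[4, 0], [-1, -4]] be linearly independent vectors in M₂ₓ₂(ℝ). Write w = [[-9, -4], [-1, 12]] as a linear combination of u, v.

Take coordinate vectors relative to {E₁₁, E₁₂, E₂₁, E₂₂}.
Write w = α₁u + α₂v and equate components.
The system has the unique solution (α₁, α₂) = (1, -2).

w = u - 2v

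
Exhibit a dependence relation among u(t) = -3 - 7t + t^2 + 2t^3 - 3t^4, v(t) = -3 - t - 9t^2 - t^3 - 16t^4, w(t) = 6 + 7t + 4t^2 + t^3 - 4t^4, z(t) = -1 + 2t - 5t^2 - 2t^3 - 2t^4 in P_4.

Write each element as a vector in ℝ⁵ using {1, t, …, t^4}.
Set up α₁u + … + α₄z = 0 and solve the homogeneous system.
A generator of the null space is (2, -1, 1, 3).

2u - v + w + 3z = 0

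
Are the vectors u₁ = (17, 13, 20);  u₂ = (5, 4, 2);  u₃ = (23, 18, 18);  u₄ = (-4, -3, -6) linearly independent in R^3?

There are 4 vectors in a 3-dimensional space, so they cannot be linearly independent.

linearly dependent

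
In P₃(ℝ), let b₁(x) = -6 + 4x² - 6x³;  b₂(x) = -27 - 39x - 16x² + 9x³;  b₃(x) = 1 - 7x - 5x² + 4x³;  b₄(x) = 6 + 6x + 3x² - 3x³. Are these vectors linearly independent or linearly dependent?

Take coordinates with respect to the standard basis {1, x, …, x³}.
Place the vectors as rows of a 4×4 matrix and reduce to echelon form.
The reduction yields 3 nonzero rows, so the rank is 3.
Since rank 3 < 4, the set is linearly dependent.

linearly dependent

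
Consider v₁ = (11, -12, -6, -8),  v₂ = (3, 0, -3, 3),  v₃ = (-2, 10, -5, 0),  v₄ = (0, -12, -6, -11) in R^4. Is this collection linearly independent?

linearly independent

Place the vectors as rows of a 4×4 matrix and reduce to echelon form.
The reduction yields 4 nonzero rows, so the rank is 4.
Since rank = 4 (the number of vectors), the set is linearly independent.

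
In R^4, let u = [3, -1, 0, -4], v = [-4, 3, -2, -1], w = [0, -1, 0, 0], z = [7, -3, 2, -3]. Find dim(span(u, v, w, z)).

Row-reduce the 4×4 matrix with these as rows.
Exactly 3 pivots survive; hence the rank is 3.

3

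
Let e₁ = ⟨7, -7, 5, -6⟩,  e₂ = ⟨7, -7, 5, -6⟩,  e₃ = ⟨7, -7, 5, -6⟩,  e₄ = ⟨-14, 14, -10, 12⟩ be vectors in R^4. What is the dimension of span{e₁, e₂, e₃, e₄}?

Put the 4×4 matrix [e₁|e₂|e₃|e₄] into echelon form.
The echelon form has 1 nonzero row, so the rank is 1.

dim = 1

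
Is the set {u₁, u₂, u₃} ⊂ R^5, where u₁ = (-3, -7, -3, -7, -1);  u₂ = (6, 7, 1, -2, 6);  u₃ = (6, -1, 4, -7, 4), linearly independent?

linearly independent

Place the vectors as rows of a 3×5 matrix and reduce to echelon form.
The reduction yields 3 nonzero rows, so the rank is 3.
Since rank = 3 (the number of vectors), the set is linearly independent.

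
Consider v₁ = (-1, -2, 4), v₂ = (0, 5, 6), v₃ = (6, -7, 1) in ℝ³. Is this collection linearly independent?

Place the vectors as rows of a 3×3 matrix and reduce to echelon form.
The reduction yields 3 nonzero rows, so the rank is 3.
Since rank = 3 (the number of vectors), the set is linearly independent.

linearly independent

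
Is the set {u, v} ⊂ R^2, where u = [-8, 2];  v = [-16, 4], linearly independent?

linearly dependent

The matrix [u|v] has determinant 0.
A zero determinant means the columns are linearly dependent.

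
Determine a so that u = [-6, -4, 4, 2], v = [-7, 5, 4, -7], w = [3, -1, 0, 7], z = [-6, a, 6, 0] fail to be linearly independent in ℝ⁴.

a = 6

The set is linearly dependent precisely when det[u; v; w; z] = 0.
Expanding, det = 480 - 80*a.
Setting this to zero gives a = 6.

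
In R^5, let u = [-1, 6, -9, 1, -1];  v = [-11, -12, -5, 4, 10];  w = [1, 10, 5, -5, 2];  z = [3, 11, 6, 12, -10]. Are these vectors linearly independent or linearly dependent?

Place the vectors as rows of a 4×5 matrix and reduce to echelon form.
The reduction yields 4 nonzero rows, so the rank is 4.
Since rank = 4 (the number of vectors), the set is linearly independent.

linearly independent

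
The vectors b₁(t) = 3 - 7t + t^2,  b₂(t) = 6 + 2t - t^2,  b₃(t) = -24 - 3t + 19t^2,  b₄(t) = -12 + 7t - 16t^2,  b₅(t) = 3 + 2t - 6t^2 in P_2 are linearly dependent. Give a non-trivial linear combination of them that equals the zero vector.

Pass to coordinate vectors relative to the basis {1, t, t^2}.
Write the vectors as columns of a matrix and find a nonzero vector in its null space.
The free variable yields coefficients (2, 5, 1, 1, 0) (any nonzero multiple also works).

2b₁ + 5b₂ + b₃ + b₄ = 0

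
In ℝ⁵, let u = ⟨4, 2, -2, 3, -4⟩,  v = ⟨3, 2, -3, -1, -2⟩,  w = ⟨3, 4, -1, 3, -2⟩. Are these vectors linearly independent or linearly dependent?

linearly independent

Place the vectors as rows of a 3×5 matrix and reduce to echelon form.
The reduction yields 3 nonzero rows, so the rank is 3.
Since rank = 3 (the number of vectors), the set is linearly independent.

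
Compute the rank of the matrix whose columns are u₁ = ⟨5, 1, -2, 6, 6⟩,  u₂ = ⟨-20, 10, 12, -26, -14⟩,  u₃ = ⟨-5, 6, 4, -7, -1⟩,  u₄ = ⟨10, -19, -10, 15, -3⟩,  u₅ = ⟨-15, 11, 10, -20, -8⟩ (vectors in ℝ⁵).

Apply Gaussian elimination to the matrix whose rows are u₁, u₂, u₃, u₄, u₅.
Exactly 2 pivots survive; hence the rank is 2.

rank 2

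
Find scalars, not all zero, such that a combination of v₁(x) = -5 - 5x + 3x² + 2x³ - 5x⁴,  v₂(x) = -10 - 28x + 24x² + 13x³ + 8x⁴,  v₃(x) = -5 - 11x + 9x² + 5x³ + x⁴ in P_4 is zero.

Pass to coordinate vectors relative to the basis {1, x, …, x⁴}.
Solve the homogeneous system with v₁, v₂, v₃ as columns by row-reducing the coefficient matrix.
A generator of the null space is (1, 1, -3).

v₁ + v₂ - 3v₃ = 0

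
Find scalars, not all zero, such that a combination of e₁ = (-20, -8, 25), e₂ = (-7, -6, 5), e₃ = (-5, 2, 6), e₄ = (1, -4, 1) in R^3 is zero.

Row-reduce the matrix with e₁, e₂, e₃, e₄ as columns; the null space gives the coefficients.
A generator of the null space is (1, -1, -3, -2).

e₁ - e₂ - 3e₃ - 2e₄ = 0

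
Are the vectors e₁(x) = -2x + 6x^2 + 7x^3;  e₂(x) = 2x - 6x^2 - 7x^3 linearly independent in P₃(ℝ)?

Take coordinates with respect to the standard basis {1, x, …, x^3}.
Place the vectors as rows of a 2×4 matrix and reduce to echelon form.
The reduction yields 1 nonzero row, so the rank is 1.
Since rank 1 < 2, the set is linearly dependent.

linearly dependent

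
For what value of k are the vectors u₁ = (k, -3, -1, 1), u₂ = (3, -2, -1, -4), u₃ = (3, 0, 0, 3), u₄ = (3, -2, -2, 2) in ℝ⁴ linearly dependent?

The vectors are dependent exactly when the determinant of the matrix with rows u₁, u₂, u₃, u₄ vanishes.
The determinant works out to 87 - 6*k.
This vanishes exactly when k = 29/2.

k = 29/2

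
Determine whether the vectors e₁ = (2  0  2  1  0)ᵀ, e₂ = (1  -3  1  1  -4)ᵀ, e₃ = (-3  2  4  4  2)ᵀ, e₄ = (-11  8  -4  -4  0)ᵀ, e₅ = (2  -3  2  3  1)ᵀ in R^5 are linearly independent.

linearly dependent

The matrix [e₁|e₂|e₃|e₄|e₅] has determinant 0.
A zero determinant means the columns are linearly dependent.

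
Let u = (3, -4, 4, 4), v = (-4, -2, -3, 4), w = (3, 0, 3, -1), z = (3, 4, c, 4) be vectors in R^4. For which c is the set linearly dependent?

c = 32

The set is linearly dependent precisely when det[u; v; w; z] = 0.
Cofactor expansion gives det = 2*c - 64.
Setting this to zero gives c = 32.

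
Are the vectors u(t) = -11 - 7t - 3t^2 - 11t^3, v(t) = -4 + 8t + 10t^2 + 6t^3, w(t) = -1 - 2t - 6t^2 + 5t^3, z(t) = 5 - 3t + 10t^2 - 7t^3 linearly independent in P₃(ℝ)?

linearly independent

Take coordinates with respect to the standard basis {1, t, …, t^3}.
Place the vectors as rows of a 4×4 matrix and reduce to echelon form.
The reduction yields 4 nonzero rows, so the rank is 4.
Since rank = 4 (the number of vectors), the set is linearly independent.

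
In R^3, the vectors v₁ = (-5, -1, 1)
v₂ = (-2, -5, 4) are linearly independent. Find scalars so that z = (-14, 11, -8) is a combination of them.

Set up the augmented matrix [v₁ | v₂ | z] and row-reduce.
The system has the unique solution (c₁, c₂) = (4, -3).

z = 4v₁ - 3v₂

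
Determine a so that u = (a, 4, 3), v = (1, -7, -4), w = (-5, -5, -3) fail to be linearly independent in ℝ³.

The set is linearly dependent precisely when det[u; v; w] = 0.
Cofactor expansion gives det = a - 28.
This vanishes exactly when a = 28.

a = 28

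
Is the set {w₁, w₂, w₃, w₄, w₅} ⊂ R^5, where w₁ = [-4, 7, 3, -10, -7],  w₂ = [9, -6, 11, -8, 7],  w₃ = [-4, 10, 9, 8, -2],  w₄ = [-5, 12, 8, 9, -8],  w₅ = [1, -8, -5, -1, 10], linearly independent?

Row-reduce the matrix whose columns are w₁, w₂, w₃, w₄, w₅.
The reduction yields 5 nonzero rows, so the rank is 5.
Since rank = 5 (the number of vectors), the set is linearly independent.

linearly independent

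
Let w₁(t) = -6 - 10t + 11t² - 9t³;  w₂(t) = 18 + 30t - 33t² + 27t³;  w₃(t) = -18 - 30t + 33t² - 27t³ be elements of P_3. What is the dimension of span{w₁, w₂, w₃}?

1

Use coordinates relative to {1, t, …, t³}.
Apply Gaussian elimination to the matrix whose rows are w₁, w₂, w₃.
Exactly 1 pivot survives; hence the rank is 1.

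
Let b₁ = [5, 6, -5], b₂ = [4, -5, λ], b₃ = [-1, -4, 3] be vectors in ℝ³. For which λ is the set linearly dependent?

λ = 3

The set is linearly dependent precisely when det[b₁; b₂; b₃] = 0.
Cofactor expansion gives det = 14*λ - 42.
Setting this to zero gives λ = 3.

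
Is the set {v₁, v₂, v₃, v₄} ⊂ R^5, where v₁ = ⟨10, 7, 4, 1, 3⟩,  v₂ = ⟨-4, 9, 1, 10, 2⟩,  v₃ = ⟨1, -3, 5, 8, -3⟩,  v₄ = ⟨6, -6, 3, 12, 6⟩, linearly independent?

Place the vectors as rows of a 4×5 matrix and reduce to echelon form.
The reduction yields 4 nonzero rows, so the rank is 4.
Since rank = 4 (the number of vectors), the set is linearly independent.

linearly independent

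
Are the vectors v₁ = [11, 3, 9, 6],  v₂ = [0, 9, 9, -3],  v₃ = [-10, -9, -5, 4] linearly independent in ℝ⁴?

Row-reduce the matrix whose columns are v₁, v₂, v₃.
The reduction yields 3 nonzero rows, so the rank is 3.
Since rank = 3 (the number of vectors), the set is linearly independent.

linearly independent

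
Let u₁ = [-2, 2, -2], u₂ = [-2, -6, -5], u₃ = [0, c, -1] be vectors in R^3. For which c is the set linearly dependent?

c = -8/3

The set is linearly dependent precisely when det[u₁; u₂; u₃] = 0.
Expanding, det = -6*c - 16.
Setting this to zero gives c = -8/3.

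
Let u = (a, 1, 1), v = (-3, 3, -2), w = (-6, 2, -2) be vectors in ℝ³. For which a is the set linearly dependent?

Place the vectors as rows of a 3×3 matrix; dependence ⇔ determinant zero.
Expanding, det = 18 - 2*a.
Setting this to zero gives a = 9.

a = 9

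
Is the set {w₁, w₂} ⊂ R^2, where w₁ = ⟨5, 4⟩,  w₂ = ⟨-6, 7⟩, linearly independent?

Form the 2×2 matrix with these as columns; its determinant is 59.
A nonzero determinant means the columns are linearly independent.

linearly independent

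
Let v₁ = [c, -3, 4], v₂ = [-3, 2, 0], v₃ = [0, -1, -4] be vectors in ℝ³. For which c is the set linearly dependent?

The set is linearly dependent precisely when det[v₁; v₂; v₃] = 0.
The determinant works out to 48 - 8*c.
Setting this to zero gives c = 6.

c = 6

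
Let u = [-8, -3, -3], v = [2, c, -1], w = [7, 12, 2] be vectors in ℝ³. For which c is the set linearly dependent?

Place the vectors as rows of a 3×3 matrix; dependence ⇔ determinant zero.
Expanding, det = 5*c - 135.
Solving 5*c - 135 = 0 yields c = 27.

c = 27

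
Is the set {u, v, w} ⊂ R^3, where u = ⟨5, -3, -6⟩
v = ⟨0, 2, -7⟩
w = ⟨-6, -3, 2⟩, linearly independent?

Place the vectors as rows of a 3×3 matrix and reduce to echelon form.
The reduction yields 3 nonzero rows, so the rank is 3.
Since rank = 3 (the number of vectors), the set is linearly independent.

linearly independent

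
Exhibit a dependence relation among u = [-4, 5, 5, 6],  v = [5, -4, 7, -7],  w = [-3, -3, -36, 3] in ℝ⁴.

3u + 3v + w = 0

Solve the homogeneous system with u, v, w as columns by row-reducing the coefficient matrix.
A generator of the null space is (3, 3, 1).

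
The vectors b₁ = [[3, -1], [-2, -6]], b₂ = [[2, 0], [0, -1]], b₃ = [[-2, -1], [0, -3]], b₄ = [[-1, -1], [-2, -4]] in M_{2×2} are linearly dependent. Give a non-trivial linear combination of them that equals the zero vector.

b₁ - 2b₂ - b₄ = 0

Pass to coordinate vectors relative to the basis {E₁₁, E₁₂, E₂₁, E₂₂}.
Row-reduce the matrix with b₁, b₂, b₃, b₄ as columns; the null space gives the coefficients.
The free variable yields coefficients (1, -2, 0, -1) (any nonzero multiple also works).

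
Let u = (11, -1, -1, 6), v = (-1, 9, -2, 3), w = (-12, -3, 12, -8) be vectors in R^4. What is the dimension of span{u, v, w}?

Put the 4×3 matrix [u|v|w] into echelon form.
The echelon form has 3 nonzero rows, so the rank is 3.

3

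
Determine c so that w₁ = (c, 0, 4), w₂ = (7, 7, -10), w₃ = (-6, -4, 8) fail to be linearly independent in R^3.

Dependence holds iff the 3×3 matrix [w₁ w₂ w₃] is singular.
Expanding, det = 16*c + 56.
This vanishes exactly when c = -7/2.

c = -7/2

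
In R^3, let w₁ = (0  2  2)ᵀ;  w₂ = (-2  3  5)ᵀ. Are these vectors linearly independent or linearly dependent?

Place the vectors as rows of a 2×3 matrix and reduce to echelon form.
The reduction yields 2 nonzero rows, so the rank is 2.
Since rank = 2 (the number of vectors), the set is linearly independent.

linearly independent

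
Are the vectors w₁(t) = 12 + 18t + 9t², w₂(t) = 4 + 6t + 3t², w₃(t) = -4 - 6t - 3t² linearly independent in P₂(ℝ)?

linearly dependent

Write each element as a coordinate vector in ℝ³ using {1, t, t²}.
Row-reduce the matrix whose columns are w₁, w₂, w₃.
The reduction yields 1 nonzero row, so the rank is 1.
Since rank 1 < 3, the set is linearly dependent.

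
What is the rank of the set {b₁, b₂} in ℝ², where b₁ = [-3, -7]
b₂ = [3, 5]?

Row-reduce the 2×2 matrix with these as rows.
Exactly 2 pivots survive; hence the rank is 2.

rank 2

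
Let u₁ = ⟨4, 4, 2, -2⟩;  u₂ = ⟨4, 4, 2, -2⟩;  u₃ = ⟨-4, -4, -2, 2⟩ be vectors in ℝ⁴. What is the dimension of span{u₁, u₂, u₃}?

Put the 4×3 matrix [u₁|u₂|u₃] into echelon form.
There is 1 pivot column, so rank = 1.

1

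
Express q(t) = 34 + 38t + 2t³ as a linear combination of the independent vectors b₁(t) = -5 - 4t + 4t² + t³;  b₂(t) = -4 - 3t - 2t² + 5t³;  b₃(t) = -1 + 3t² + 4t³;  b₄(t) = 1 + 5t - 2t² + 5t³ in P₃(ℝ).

Take coordinate vectors relative to {1, t, …, t³}.
Set up the augmented matrix [b₁ | b₂ | b₃ | b₄ | q] and row-reduce.
Row-reducing the augmented matrix gives the unique coefficients (c₁, …, c₄) = (-4, -4, 4, 2).

q = -4b₁ - 4b₂ + 4b₃ + 2b₄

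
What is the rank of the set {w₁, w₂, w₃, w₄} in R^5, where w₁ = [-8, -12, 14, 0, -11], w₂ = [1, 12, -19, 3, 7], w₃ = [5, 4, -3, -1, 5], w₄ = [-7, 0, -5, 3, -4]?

2

Row-reduce the 4×5 matrix with these as rows.
There are 2 pivot columns, so rank = 2.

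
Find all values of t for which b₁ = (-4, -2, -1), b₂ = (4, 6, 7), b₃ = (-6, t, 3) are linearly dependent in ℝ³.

t = 0

The set is linearly dependent precisely when det[b₁; b₂; b₃] = 0.
Cofactor expansion gives det = 24*t.
Solving 24*t = 0 yields t = 0.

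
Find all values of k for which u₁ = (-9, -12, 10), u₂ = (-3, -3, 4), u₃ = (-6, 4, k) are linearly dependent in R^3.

k = 44/3

The set is linearly dependent precisely when det[u₁; u₂; u₃] = 0.
The determinant works out to 132 - 9*k.
Solving 132 - 9*k = 0 yields k = 44/3.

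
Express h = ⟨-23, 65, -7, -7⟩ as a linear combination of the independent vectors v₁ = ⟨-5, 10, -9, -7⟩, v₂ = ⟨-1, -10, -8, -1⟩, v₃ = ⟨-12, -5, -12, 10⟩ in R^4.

Since v₁, v₂, v₃ are independent, the coefficients expressing h are uniquely determined by a linear system.
Row-reducing the augmented matrix gives the unique coefficients (a₁, a₂, a₃) = (3, -4, 1).

h = 3v₁ - 4v₂ + v₃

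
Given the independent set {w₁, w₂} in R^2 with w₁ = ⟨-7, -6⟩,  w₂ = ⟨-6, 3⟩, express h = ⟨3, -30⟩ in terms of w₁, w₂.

Solve the system with w₁, w₂ as columns and h as the right-hand side.
The system has the unique solution (a₁, a₂) = (3, -4).

h = 3w₁ - 4w₂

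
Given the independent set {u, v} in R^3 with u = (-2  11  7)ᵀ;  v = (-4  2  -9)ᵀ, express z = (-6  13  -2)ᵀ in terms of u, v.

Since u, v are independent, the coefficients expressing z are uniquely determined by a linear system.
Back-substitution yields (α₁, α₂) = (1, 1).

z = u + v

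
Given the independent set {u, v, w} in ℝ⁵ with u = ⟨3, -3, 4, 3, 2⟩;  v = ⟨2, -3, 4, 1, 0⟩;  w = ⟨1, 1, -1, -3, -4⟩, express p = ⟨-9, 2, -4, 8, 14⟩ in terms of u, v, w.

Write p = c₁u + … + c₃w and equate components.
The system has the unique solution (c₁, c₂, c₃) = (-1, -1, -4).

p = -u - v - 4w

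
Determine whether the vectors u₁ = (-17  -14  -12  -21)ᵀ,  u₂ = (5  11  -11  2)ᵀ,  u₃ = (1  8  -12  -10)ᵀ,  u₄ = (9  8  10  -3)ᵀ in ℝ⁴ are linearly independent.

Form the 4×4 matrix with these as columns; its determinant is 0.
A zero determinant means the columns are linearly dependent.
Indeed u₁ + 2u₂ - 2u₃ + u₄ = 0.

linearly dependent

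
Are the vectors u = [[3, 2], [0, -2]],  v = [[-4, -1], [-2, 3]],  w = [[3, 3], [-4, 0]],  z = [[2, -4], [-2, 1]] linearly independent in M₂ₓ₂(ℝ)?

Take coordinates with respect to the standard basis {E₁₁, E₁₂, E₂₁, E₂₂}.
Form the 4×4 matrix with these as columns; its determinant is 28.
A nonzero determinant means the columns are linearly independent.

linearly independent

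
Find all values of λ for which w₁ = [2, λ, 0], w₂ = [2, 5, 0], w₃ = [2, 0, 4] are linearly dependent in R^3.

The vectors are dependent exactly when the determinant of the matrix with rows w₁, w₂, w₃ vanishes.
The determinant works out to 40 - 8*λ.
Solving 40 - 8*λ = 0 yields λ = 5.

λ = 5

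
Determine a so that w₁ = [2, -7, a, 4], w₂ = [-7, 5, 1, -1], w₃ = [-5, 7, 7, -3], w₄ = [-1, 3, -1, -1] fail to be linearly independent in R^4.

Dependence holds iff the 4×4 matrix [w₁ w₂ w₃ w₄] is singular.
Expanding, det = -16*a - 168.
This vanishes exactly when a = -21/2.

a = -21/2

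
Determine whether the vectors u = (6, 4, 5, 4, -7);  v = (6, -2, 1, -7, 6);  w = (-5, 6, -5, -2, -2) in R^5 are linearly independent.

linearly independent

Place the vectors as rows of a 3×5 matrix and reduce to echelon form.
The reduction yields 3 nonzero rows, so the rank is 3.
Since rank = 3 (the number of vectors), the set is linearly independent.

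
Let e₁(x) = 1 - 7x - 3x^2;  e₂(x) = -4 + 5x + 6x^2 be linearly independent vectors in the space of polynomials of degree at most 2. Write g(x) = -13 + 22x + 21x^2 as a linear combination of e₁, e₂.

g = -e₁ + 3e₂

Work in coordinates with respect to the standard basis {1, x, x^2}.
Write g = c₁e₁ + c₂e₂ and equate components.
The system has the unique solution (c₁, c₂) = (-1, 3).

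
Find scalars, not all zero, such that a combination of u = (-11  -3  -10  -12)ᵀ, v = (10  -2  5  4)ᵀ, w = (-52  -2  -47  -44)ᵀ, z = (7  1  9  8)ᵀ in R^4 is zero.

Solve the homogeneous system with u, v, w, z as columns by row-reducing the coefficient matrix.
One solution (up to scaling) is (1, -2, -1, -3).

u - 2v - w - 3z = 0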